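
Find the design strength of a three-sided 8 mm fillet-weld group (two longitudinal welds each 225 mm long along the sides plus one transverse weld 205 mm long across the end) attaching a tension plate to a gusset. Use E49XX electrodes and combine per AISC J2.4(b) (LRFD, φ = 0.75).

E49XX → F_EXX = 490 MPa.
t_e = 0.707 × 8 = 5.656 mm.
R_nwl = 0.6 × 490 × 5.656 × 450 × 10⁻³ = 748.3 kN (longitudinal, 2 welds).
R_nwt = 0.6 × 490 × 5.656 × 205 × 10⁻³ = 340.9 kN (transverse, base value).
(i) R_nwl + R_nwt = 1089 kN; (ii) 0.85 R_nwl + 1.5 R_nwt = 1147 kN.
R_n = max = 1147 kN [governs: (ii)]; φR_n = 860.5 kN.

φR_n ≈ 861 kN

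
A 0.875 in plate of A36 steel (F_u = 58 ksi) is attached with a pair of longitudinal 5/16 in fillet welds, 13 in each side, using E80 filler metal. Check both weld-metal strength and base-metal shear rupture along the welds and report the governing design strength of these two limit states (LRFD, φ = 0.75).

φR_n ≈ 207 kip (weld metal governs)

E80XX → F_EXX = 80 ksi.
t_e = 0.707 × 0.3125 = 0.2209 in; L = 26 in.
Weld metal: φR_n = 0.75 × 0.6 × 80 × 0.2209 × 26 = 206.8 kip.
Base metal (shear rupture): φR_n = 0.75 × 0.6 × 58 × 0.875 × 26 = 593.8 kip.
Governing: weld metal.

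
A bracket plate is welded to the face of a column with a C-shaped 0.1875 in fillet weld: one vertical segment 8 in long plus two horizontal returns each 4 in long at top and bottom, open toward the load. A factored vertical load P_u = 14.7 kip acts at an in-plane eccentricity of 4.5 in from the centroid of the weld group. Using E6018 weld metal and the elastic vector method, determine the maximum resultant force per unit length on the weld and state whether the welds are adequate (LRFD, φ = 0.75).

f_max ≈ 2.35 kip/in; adequate

E60XX → F_EXX = 60 ksi.
Total weld length L_w = 16 in. Treat welds as unit-width lines.
Centroid: x̄ = 2×4×2 / 16 = 1 in from the vertical weld.
Polar moment about centroid: J = I_x + I_y = [8³/12 + 2×4×4²] + [8×1² + 2(4³/12 + 4×1²)] = 197.3 in³.
Direct shear f_v = P/L_w = 14.7 / 16 = 0.9187 kip/in (vertical).
Torsion M = P·e = 14.7 × 4.5 = 66.15 kip·in.
Critical point at (x, y) = (3, 4) from centroid. f_tx = M·y/J = 1.341 kip/in; f_ty = M·x/J = 1.006 kip/in.
Resultant f_max = √[f_tx² + (f_v + f_ty)²] = √[1.341² + (0.9187 + 1.006)²] = 2.345 kip/in.
Capacity per unit length: φr_n = 0.75 × 0.6 × 60 × (0.707 × 0.1875) = 3.579 kip/in.
2.345 ≤ 3.579 → adequate.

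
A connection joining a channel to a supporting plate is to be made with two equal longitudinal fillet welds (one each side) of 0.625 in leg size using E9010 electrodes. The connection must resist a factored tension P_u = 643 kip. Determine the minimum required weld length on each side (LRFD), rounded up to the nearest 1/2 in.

E90XX → F_EXX = 90 ksi.
Throat t_e = 0.707 × 0.625 = 0.4419 in.
φr_n = 0.75 × 0.6 × 90 × 0.4419 = 17.9 kip/in.
L_req = P_u / φr_n = 643 / 17.9 = 35.93 in total.
Per side: 35.93 / 2 = 17.96 in.
Round up → use L = 18 in on each side.

L = 18 in on each side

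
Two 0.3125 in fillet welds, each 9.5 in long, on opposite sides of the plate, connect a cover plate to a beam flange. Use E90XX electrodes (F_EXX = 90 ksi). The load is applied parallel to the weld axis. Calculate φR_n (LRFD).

φR_n ≈ 170 kips

Effective throat t_e = 0.707 × 0.3125 = 0.2209 in.
Total length L = 19 in; A_we = 0.2209 × 19 = 4.198 in².
F_nw = 0.6 F_EXX = 0.6 × 90 = 54 ksi.
φR_n = 0.75 × 54 × 4.198 = 170 kips.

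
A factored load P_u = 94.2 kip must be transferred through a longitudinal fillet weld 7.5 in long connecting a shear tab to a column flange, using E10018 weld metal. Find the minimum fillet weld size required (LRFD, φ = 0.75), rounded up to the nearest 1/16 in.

E100XX → F_EXX = 100 ksi.
Total weld length L = 7.5 in.
Required throat t_e = P_u / (φ × 0.6 F_EXX × L) = 94.2 / (0.75 × 0.6 × 100 × 7.5) = 0.2791 in.
Required leg w = t_e / 0.707 = 0.3948 in → use 7/16 in.

w = 7/16 in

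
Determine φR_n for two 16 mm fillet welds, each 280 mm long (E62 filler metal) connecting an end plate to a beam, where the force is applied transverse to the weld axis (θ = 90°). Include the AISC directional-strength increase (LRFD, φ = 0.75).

E62XX → F_EXX = 620 MPa.
t_e = 0.707 × 16 = 11.31 mm; A_we = 11.31 × 560 = 6335 mm².
Directional factor: 1.0 + 0.5 sin^1.5(90°) = 1.5.
F_nw = 0.6 × 620 × 1.5 = 558 MPa.
φR_n = 0.75 × 558 × 6335 × 10⁻³ = 2651 kN.

φR_n ≈ 2650 kN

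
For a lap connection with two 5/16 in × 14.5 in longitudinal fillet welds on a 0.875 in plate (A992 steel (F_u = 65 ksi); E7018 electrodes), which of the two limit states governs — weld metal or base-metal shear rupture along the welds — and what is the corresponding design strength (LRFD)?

E70XX → F_EXX = 70 ksi.
t_e = 0.707 × 0.3125 = 0.2209 in; L = 29 in.
Weld metal: φR_n = 0.75 × 0.6 × 70 × 0.2209 × 29 = 201.8 kips.
Base metal (shear rupture): φR_n = 0.75 × 0.6 × 65 × 0.875 × 29 = 742.2 kips.
Governing: weld metal.

φR_n ≈ 202 kips (weld metal governs)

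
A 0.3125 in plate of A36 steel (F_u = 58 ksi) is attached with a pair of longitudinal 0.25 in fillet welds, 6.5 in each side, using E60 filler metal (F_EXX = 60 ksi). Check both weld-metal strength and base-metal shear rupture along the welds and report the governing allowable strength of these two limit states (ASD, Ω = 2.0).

R_n/Ω ≈ 41.4 kips (weld metal governs)

t_e = 0.707 × 0.25 = 0.1767 in; L = 13 in.
Weld metal: R_n/Ω = (1/2.0) × 0.6 × 60 × 0.1767 × 13 = 41.36 kips.
Base metal (shear rupture): R_n/Ω = (1/2.0) × 0.6 × 58 × 0.3125 × 13 = 70.69 kips.
Governing: weld metal.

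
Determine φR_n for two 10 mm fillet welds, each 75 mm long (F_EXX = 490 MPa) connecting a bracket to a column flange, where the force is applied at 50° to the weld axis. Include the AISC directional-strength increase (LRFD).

φR_n ≈ 312 kN

t_e = 0.707 × 10 = 7.07 mm; A_we = 7.07 × 150 = 1060 mm².
Directional factor: 1.0 + 0.5 sin^1.5(50°) = 1.335.
F_nw = 0.6 × 490 × 1.335 = 392.6 MPa.
φR_n = 0.75 × 392.6 × 1060 × 10⁻³ = 312.2 kN.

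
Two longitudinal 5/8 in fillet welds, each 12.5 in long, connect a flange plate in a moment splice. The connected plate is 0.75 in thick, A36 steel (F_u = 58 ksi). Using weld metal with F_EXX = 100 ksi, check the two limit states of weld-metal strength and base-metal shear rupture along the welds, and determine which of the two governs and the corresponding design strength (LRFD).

φR_n ≈ 489 kips (base-metal shear rupture governs)

t_e = 0.707 × 0.625 = 0.4419 in; L = 25 in.
Weld metal: φR_n = 0.75 × 0.6 × 100 × 0.4419 × 25 = 497.1 kips.
Base metal (shear rupture): φR_n = 0.75 × 0.6 × 58 × 0.75 × 25 = 489.4 kips.
Governing: base-metal shear rupture.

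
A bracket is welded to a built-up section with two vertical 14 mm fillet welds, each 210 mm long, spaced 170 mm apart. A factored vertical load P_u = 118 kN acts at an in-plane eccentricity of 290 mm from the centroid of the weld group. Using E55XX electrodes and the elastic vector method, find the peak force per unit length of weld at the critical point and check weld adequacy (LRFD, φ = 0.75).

E55XX → F_EXX = 550 MPa.
Total weld length L_w = 420 mm. Treat welds as unit-width lines.
Polar moment about centroid: J = 2[d³/12 + d(b/2)²] = 2[210³/12 + 210×85²] = 4578000 mm³.
Direct shear f_v = P/L_w = 118×10³ / 420 = 281 N/mm (vertical).
Torsion M = P·e = 118×10³ × 290 = 34220000 N·mm.
Critical point at (x, y) = (85, 105) from centroid. f_tx = M·y/J = 784.9 N/mm; f_ty = M·x/J = 635.4 N/mm.
Resultant f_max = √[f_tx² + (f_v + f_ty)²] = √[784.9² + (281 + 635.4)²] = 1207 N/mm.
Capacity per unit length: φr_n = 0.75 × 0.6 × 550 × (0.707 × 14) = 2450 N/mm.
1207 ≤ 2450 → adequate.

f_max ≈ 1210 N/mm; adequate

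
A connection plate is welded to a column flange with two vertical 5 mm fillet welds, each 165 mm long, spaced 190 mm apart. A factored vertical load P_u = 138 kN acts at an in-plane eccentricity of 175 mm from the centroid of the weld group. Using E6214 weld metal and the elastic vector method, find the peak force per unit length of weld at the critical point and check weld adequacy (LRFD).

f_max ≈ 1160 N/mm; NOT adequate

E62XX → F_EXX = 620 MPa.
Total weld length L_w = 330 mm. Treat welds as unit-width lines.
Polar moment about centroid: J = 2[d³/12 + d(b/2)²] = 2[165³/12 + 165×95²] = 3727000 mm³.
Direct shear f_v = P/L_w = 138×10³ / 330 = 418.2 N/mm (vertical).
Torsion M = P·e = 138×10³ × 175 = 24150000 N·mm.
Critical point at (x, y) = (95, 82.5) from centroid. f_tx = M·y/J = 534.6 N/mm; f_ty = M·x/J = 615.6 N/mm.
Resultant f_max = √[f_tx² + (f_v + f_ty)²] = √[534.6² + (418.2 + 615.6)²] = 1164 N/mm.
Capacity per unit length: φr_n = 0.75 × 0.6 × 620 × (0.707 × 5) = 986.3 N/mm.
1164 > 986.3 → NOT adequate.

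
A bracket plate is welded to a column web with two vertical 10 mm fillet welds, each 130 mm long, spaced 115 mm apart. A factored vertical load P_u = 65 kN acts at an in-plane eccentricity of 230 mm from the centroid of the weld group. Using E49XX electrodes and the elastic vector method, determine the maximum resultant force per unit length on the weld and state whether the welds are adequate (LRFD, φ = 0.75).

E49XX → F_EXX = 490 MPa.
Total weld length L_w = 260 mm. Treat welds as unit-width lines.
Polar moment about centroid: J = 2[d³/12 + d(b/2)²] = 2[130³/12 + 130×57.5²] = 1226000 mm³.
Direct shear f_v = P/L_w = 65×10³ / 260 = 250 N/mm (vertical).
Torsion M = P·e = 65×10³ × 230 = 14950000 N·mm.
Critical point at (x, y) = (57.5, 65) from centroid. f_tx = M·y/J = 792.8 N/mm; f_ty = M·x/J = 701.3 N/mm.
Resultant f_max = √[f_tx² + (f_v + f_ty)²] = √[792.8² + (250 + 701.3)²] = 1238 N/mm.
Capacity per unit length: φr_n = 0.75 × 0.6 × 490 × (0.707 × 10) = 1559 N/mm.
1238 ≤ 1559 → adequate.

f_max ≈ 1240 N/mm; adequate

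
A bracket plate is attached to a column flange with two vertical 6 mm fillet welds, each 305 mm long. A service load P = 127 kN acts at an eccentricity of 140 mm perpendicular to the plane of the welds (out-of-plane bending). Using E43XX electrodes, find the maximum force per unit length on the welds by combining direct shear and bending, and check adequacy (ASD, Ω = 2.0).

f_max ≈ 610 N/mm; NOT adequate

E43XX → F_EXX = 430 MPa.
L_w = 2 × 305 = 610 mm; section modulus (unit throat) S = 2 × L²/6 = 31010 mm².
Direct shear f_v = P/L_w = 127×10³/610 = 208.2 N/mm.
Moment M = P × e = 127×10³ × 140 = 17780000 N·mm; bending f_b = M/S = 573.4 N/mm.
f_max = √(f_v² + f_b²) = √(208.2² + 573.4²) = 610 N/mm.
r_n/Ω = (1/2.0) × 0.6 × 430 × (0.707 × 6) = 547.2 N/mm → NOT adequate.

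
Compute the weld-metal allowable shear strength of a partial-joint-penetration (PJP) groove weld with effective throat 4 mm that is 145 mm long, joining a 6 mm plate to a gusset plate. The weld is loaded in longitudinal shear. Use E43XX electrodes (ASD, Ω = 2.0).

E43XX → F_EXX = 430 MPa.
Effective throat (given) t_e = 4 mm.
A_we = 4 × 145 = 580 mm².
F_nw = 0.6 F_EXX = 258 MPa.
R_n/Ω = (258 × 580) / 2.0 × 10⁻³ = 74.82 kN.

R_n/Ω ≈ 74.8 kN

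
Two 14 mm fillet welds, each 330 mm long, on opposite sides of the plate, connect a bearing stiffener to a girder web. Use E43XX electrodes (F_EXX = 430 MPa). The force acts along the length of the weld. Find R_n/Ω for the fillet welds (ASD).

Effective throat t_e = 0.707 × 14 = 9.898 mm.
Total length L = 660 mm; A_we = 9.898 × 660 = 6533 mm².
F_nw = 0.6 F_EXX = 0.6 × 430 = 258 MPa.
R_n = 258 × 6533 × 10⁻³ = 1685 kN; R_n/Ω = 1685/2.0 = 842.7 kN.

R_n/Ω ≈ 843 kN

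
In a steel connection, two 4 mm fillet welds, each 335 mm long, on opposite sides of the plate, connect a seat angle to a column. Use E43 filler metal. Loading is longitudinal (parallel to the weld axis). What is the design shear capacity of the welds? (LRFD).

E43XX → F_EXX = 430 MPa.
Effective throat t_e = 0.707 × 4 = 2.828 mm.
Total length L = 670 mm; A_we = 2.828 × 670 = 1895 mm².
F_nw = 0.6 F_EXX = 0.6 × 430 = 258 MPa.
φR_n = 0.75 × 258 × 1895 × 10⁻³ = 366.6 kN.

φR_n ≈ 367 kN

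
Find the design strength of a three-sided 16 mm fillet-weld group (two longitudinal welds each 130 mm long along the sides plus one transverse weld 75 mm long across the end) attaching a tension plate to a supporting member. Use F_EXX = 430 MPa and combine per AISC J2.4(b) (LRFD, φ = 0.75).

φR_n ≈ 733 kN

t_e = 0.707 × 16 = 11.31 mm.
R_nwl = 0.6 × 430 × 11.31 × 260 × 10⁻³ = 758.8 kN (longitudinal, 2 welds).
R_nwt = 0.6 × 430 × 11.31 × 75 × 10⁻³ = 218.9 kN (transverse, base value).
(i) R_nwl + R_nwt = 977.7 kN; (ii) 0.85 R_nwl + 1.5 R_nwt = 973.3 kN.
R_n = max = 977.7 kN [governs: (i)]; φR_n = 733.3 kN.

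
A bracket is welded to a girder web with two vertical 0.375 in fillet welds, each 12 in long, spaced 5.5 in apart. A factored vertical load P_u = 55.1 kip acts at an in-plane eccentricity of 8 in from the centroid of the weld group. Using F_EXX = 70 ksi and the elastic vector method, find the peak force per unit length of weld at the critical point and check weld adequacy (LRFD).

f_max ≈ 7.45 kip/in; adequate

Total weld length L_w = 24 in. Treat welds as unit-width lines.
Polar moment about centroid: J = 2[d³/12 + d(b/2)²] = 2[12³/12 + 12×2.75²] = 469.5 in³.
Direct shear f_v = P/L_w = 55.1 / 24 = 2.296 kip/in (vertical).
Torsion M = P·e = 55.1 × 8 = 440.8 kip·in.
Critical point at (x, y) = (2.75, 6) from centroid. f_tx = M·y/J = 5.633 kip/in; f_ty = M·x/J = 2.582 kip/in.
Resultant f_max = √[f_tx² + (f_v + f_ty)²] = √[5.633² + (2.296 + 2.582)²] = 7.452 kip/in.
Capacity per unit length: φr_n = 0.75 × 0.6 × 70 × (0.707 × 0.375) = 8.351 kip/in.
7.452 ≤ 8.351 → adequate.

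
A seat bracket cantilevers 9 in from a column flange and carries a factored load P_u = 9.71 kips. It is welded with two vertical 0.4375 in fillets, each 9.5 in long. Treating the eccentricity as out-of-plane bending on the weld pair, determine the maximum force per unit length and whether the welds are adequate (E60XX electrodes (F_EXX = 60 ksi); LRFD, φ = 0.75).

f_max ≈ 2.95 kip/in; adequate

L_w = 2 × 9.5 = 19 in; section modulus (unit throat) S = 2 × L²/6 = 30.08 in².
Direct shear f_v = P/L_w = 9.71/19 = 0.5111 kip/in.
Moment M = P × e = 9.71 × 9 = 87.39 kip·in; bending f_b = M/S = 2.905 kip/in.
f_max = √(f_v² + f_b²) = √(0.5111² + 2.905²) = 2.95 kip/in.
φr_n = 0.75 × 0.6 × 60 × (0.707 × 0.4375) = 8.351 kip/in → adequate.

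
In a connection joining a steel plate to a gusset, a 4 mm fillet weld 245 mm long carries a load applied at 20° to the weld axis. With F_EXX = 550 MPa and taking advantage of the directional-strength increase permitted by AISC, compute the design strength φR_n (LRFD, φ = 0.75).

φR_n ≈ 189 kN

t_e = 0.707 × 4 = 2.828 mm; A_we = 2.828 × 245 = 692.9 mm².
Directional factor: 1.0 + 0.5 sin^1.5(20°) = 1.1.
F_nw = 0.6 × 550 × 1.1 = 363 MPa.
φR_n = 0.75 × 363 × 692.9 × 10⁻³ = 188.6 kN.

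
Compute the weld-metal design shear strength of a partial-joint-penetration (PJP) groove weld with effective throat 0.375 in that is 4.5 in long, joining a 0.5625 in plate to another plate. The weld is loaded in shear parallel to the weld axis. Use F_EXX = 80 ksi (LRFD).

Effective throat (given) t_e = 0.375 in.
A_we = 0.375 × 4.5 = 1.688 in².
F_nw = 0.6 F_EXX = 48 ksi.
φR_n = 0.75 × 48 × 1.688 = 60.75 kips.

φR_n ≈ 60.8 kips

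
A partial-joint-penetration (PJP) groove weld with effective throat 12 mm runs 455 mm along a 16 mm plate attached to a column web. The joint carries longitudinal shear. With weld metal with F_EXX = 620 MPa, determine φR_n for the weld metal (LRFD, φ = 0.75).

φR_n ≈ 1520 kN

Effective throat (given) t_e = 12 mm.
A_we = 12 × 455 = 5460 mm².
F_nw = 0.6 F_EXX = 372 MPa.
φR_n = 0.75 × 372 × 5460 × 10⁻³ = 1523 kN.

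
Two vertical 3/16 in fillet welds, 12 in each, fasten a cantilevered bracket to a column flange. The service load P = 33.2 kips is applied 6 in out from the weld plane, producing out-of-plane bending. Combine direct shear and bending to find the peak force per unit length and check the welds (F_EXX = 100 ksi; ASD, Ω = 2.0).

f_max ≈ 4.37 kip/in; NOT adequate

L_w = 2 × 12 = 24 in; section modulus (unit throat) S = 2 × L²/6 = 48 in².
Direct shear f_v = P/L_w = 33.2/24 = 1.383 kip/in.
Moment M = P × e = 33.2 × 6 = 199.2 kip·in; bending f_b = M/S = 4.15 kip/in.
f_max = √(f_v² + f_b²) = √(1.383² + 4.15²) = 4.374 kip/in.
r_n/Ω = (1/2.0) × 0.6 × 100 × (0.707 × 0.1875) = 3.977 kip/in → NOT adequate.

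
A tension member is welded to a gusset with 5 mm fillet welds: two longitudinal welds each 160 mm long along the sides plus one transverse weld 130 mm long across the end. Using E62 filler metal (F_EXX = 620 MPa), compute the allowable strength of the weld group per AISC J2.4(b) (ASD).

R_n/Ω ≈ 307 kN

t_e = 0.707 × 5 = 3.535 mm.
R_nwl = 0.6 × 620 × 3.535 × 320 × 10⁻³ = 420.8 kN (longitudinal, 2 welds).
R_nwt = 0.6 × 620 × 3.535 × 130 × 10⁻³ = 171 kN (transverse, base value).
(i) R_nwl + R_nwt = 591.8 kN; (ii) 0.85 R_nwl + 1.5 R_nwt = 614.1 kN.
R_n = max = 614.1 kN [governs: (ii)]; R_n/Ω = 307.1 kN.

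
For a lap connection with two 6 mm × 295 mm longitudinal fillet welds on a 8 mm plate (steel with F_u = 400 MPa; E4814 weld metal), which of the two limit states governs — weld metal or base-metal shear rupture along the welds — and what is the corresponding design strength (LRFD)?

E48XX → F_EXX = 480 MPa.
t_e = 0.707 × 6 = 4.242 mm; L = 590 mm.
Weld metal: φR_n = 0.75 × 0.6 × 480 × 4.242 × 590 × 10⁻³ = 540.6 kN.
Base metal (shear rupture): φR_n = 0.75 × 0.6 × 400 × 8 × 590 × 10⁻³ = 849.6 kN.
Governing: weld metal.

φR_n ≈ 541 kN (weld metal governs)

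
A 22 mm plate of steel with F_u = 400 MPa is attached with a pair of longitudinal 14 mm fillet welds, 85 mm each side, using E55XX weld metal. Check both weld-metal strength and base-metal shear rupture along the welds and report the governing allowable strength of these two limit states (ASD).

E55XX → F_EXX = 550 MPa.
t_e = 0.707 × 14 = 9.898 mm; L = 170 mm.
Weld metal: R_n/Ω = (1/2.0) × 0.6 × 550 × 9.898 × 170 × 10⁻³ = 277.6 kN.
Base metal (shear rupture): R_n/Ω = (1/2.0) × 0.6 × 400 × 22 × 170 × 10⁻³ = 448.8 kN.
Governing: weld metal.

R_n/Ω ≈ 278 kN (weld metal governs)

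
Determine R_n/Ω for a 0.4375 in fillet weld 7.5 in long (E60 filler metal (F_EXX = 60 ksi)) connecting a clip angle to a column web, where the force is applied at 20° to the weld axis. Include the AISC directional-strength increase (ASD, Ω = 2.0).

R_n/Ω ≈ 45.9 kip

t_e = 0.707 × 0.4375 = 0.3093 in; A_we = 0.3093 × 7.5 = 2.32 in².
Directional factor: 1.0 + 0.5 sin^1.5(20°) = 1.1.
F_nw = 0.6 × 60 × 1.1 = 39.6 ksi.
R_n/Ω = (39.6 × 2.32) / 2.0 = 45.93 kip.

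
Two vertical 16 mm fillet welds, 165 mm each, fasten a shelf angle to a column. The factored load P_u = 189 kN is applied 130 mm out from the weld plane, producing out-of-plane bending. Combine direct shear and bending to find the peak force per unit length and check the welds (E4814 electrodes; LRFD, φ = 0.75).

E48XX → F_EXX = 480 MPa.
L_w = 2 × 165 = 330 mm; section modulus (unit throat) S = 2 × L²/6 = 9075 mm².
Direct shear f_v = P/L_w = 189×10³/330 = 572.7 N/mm.
Moment M = P × e = 189×10³ × 130 = 24570000 N·mm; bending f_b = M/S = 2707 N/mm.
f_max = √(f_v² + f_b²) = √(572.7² + 2707²) = 2767 N/mm.
φr_n = 0.75 × 0.6 × 480 × (0.707 × 16) = 2443 N/mm → NOT adequate.

f_max ≈ 2770 N/mm; NOT adequate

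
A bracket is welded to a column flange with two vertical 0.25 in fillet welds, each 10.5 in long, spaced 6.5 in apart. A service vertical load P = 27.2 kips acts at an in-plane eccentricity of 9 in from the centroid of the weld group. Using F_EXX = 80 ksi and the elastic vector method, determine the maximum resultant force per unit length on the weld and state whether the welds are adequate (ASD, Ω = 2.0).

f_max ≈ 4.46 kip/in; NOT adequate

Total weld length L_w = 21 in. Treat welds as unit-width lines.
Polar moment about centroid: J = 2[d³/12 + d(b/2)²] = 2[10.5³/12 + 10.5×3.25²] = 414.8 in³.
Direct shear f_v = P/L_w = 27.2 / 21 = 1.295 kip/in (vertical).
Torsion M = P·e = 27.2 × 9 = 244.8 kip·in.
Critical point at (x, y) = (3.25, 5.25) from centroid. f_tx = M·y/J = 3.099 kip/in; f_ty = M·x/J = 1.918 kip/in.
Resultant f_max = √[f_tx² + (f_v + f_ty)²] = √[3.099² + (1.295 + 1.918)²] = 4.464 kip/in.
Capacity per unit length: r_n/Ω = (1/2.0) × 0.6 × 80 × (0.707 × 0.25) = 4.242 kip/in.
4.464 > 4.242 → NOT adequate.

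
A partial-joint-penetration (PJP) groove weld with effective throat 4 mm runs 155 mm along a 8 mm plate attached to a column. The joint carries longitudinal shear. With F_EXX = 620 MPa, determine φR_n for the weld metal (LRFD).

φR_n ≈ 173 kN

Effective throat (given) t_e = 4 mm.
A_we = 4 × 155 = 620 mm².
F_nw = 0.6 F_EXX = 372 MPa.
φR_n = 0.75 × 372 × 620 × 10⁻³ = 173 kN.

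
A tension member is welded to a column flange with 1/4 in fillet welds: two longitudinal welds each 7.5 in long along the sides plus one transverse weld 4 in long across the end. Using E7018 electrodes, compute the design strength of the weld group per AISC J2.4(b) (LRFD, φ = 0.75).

φR_n ≈ 106 kips

E70XX → F_EXX = 70 ksi.
t_e = 0.707 × 0.25 = 0.1767 in.
R_nwl = 0.6 × 70 × 0.1767 × 15 = 111.4 kips (longitudinal, 2 welds).
R_nwt = 0.6 × 70 × 0.1767 × 4 = 29.69 kips (transverse, base value).
(i) R_nwl + R_nwt = 141 kips; (ii) 0.85 R_nwl + 1.5 R_nwt = 139.2 kips.
R_n = max = 141 kips [governs: (i)]; φR_n = 105.8 kips.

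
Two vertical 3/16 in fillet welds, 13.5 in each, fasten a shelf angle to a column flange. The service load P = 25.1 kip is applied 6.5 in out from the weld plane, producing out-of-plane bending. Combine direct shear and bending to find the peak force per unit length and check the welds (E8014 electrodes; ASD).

f_max ≈ 2.84 kip/in; adequate

E80XX → F_EXX = 80 ksi.
L_w = 2 × 13.5 = 27 in; section modulus (unit throat) S = 2 × L²/6 = 60.75 in².
Direct shear f_v = P/L_w = 25.1/27 = 0.9296 kip/in.
Moment M = P × e = 25.1 × 6.5 = 163.15 kip·in; bending f_b = M/S = 2.686 kip/in.
f_max = √(f_v² + f_b²) = √(0.9296² + 2.686²) = 2.842 kip/in.
r_n/Ω = (1/2.0) × 0.6 × 80 × (0.707 × 0.1875) = 3.181 kip/in → adequate.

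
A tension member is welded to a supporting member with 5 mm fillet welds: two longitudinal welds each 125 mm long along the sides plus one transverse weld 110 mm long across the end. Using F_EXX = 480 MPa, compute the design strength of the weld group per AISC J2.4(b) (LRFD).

t_e = 0.707 × 5 = 3.535 mm.
R_nwl = 0.6 × 480 × 3.535 × 250 × 10⁻³ = 254.5 kN (longitudinal, 2 welds).
R_nwt = 0.6 × 480 × 3.535 × 110 × 10⁻³ = 112 kN (transverse, base value).
(i) R_nwl + R_nwt = 366.5 kN; (ii) 0.85 R_nwl + 1.5 R_nwt = 384.3 kN.
R_n = max = 384.3 kN [governs: (ii)]; φR_n = 288.2 kN.

φR_n ≈ 288 kN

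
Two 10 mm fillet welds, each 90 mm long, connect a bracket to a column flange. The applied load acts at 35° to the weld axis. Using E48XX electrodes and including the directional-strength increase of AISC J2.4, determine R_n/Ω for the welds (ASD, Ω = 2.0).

R_n/Ω ≈ 223 kN

E48XX → F_EXX = 480 MPa.
t_e = 0.707 × 10 = 7.07 mm; A_we = 7.07 × 180 = 1273 mm².
Directional factor: 1.0 + 0.5 sin^1.5(35°) = 1.217.
F_nw = 0.6 × 480 × 1.217 = 350.6 MPa.
R_n/Ω = (350.6 × 1273) / 2.0 × 10⁻³ = 223.1 kN.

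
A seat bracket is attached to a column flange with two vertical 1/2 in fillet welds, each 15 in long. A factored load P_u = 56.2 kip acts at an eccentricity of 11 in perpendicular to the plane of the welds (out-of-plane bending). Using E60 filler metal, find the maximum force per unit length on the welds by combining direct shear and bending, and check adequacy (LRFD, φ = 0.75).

f_max ≈ 8.45 kip/in; adequate

E60XX → F_EXX = 60 ksi.
L_w = 2 × 15 = 30 in; section modulus (unit throat) S = 2 × L²/6 = 75 in².
Direct shear f_v = P/L_w = 56.2/30 = 1.873 kip/in.
Moment M = P × e = 56.2 × 11 = 618.2 kip·in; bending f_b = M/S = 8.243 kip/in.
f_max = √(f_v² + f_b²) = √(1.873² + 8.243²) = 8.453 kip/in.
φr_n = 0.75 × 0.6 × 60 × (0.707 × 0.5) = 9.544 kip/in → adequate.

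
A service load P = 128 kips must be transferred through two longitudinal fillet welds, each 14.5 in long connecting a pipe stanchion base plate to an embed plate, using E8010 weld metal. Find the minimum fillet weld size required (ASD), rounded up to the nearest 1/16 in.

w = 5/16 in

E80XX → F_EXX = 80 ksi.
Total weld length L = 29 in.
Required throat t_e = P × Ω / (0.6 F_EXX × L) = 128 × 2.0 / (0.6 × 80 × 29) = 0.1839 in.
Required leg w = t_e / 0.707 = 0.2601 in → use 5/16 in.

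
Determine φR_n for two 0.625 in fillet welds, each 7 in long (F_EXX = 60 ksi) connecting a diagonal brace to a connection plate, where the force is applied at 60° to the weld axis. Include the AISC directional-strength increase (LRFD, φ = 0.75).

φR_n ≈ 234 kips

t_e = 0.707 × 0.625 = 0.4419 in; A_we = 0.4419 × 14 = 6.186 in².
Directional factor: 1.0 + 0.5 sin^1.5(60°) = 1.403.
F_nw = 0.6 × 60 × 1.403 = 50.51 ksi.
φR_n = 0.75 × 50.51 × 6.186 = 234.3 kips.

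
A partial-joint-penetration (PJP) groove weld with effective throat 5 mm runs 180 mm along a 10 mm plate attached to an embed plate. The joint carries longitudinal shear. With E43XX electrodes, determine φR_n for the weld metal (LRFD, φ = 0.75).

φR_n ≈ 174 kN

E43XX → F_EXX = 430 MPa.
Effective throat (given) t_e = 5 mm.
A_we = 5 × 180 = 900 mm².
F_nw = 0.6 F_EXX = 258 MPa.
φR_n = 0.75 × 258 × 900 × 10⁻³ = 174.2 kN.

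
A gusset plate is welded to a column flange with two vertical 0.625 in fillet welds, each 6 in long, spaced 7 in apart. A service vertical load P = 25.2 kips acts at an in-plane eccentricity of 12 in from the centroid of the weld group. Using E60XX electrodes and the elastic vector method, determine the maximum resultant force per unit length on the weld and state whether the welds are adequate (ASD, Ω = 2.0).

E60XX → F_EXX = 60 ksi.
Total weld length L_w = 12 in. Treat welds as unit-width lines.
Polar moment about centroid: J = 2[d³/12 + d(b/2)²] = 2[6³/12 + 6×3.5²] = 183 in³.
Direct shear f_v = P/L_w = 25.2 / 12 = 2.1 kip/in (vertical).
Torsion M = P·e = 25.2 × 12 = 302.4 kip·in.
Critical point at (x, y) = (3.5, 3) from centroid. f_tx = M·y/J = 4.957 kip/in; f_ty = M·x/J = 5.784 kip/in.
Resultant f_max = √[f_tx² + (f_v + f_ty)²] = √[4.957² + (2.1 + 5.784)²] = 9.313 kip/in.
Capacity per unit length: r_n/Ω = (1/2.0) × 0.6 × 60 × (0.707 × 0.625) = 7.954 kip/in.
9.313 > 7.954 → NOT adequate.

f_max ≈ 9.31 kip/in; NOT adequate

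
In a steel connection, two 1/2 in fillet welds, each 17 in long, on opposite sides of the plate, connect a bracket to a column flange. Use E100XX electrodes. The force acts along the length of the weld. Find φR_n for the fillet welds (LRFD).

E100XX → F_EXX = 100 ksi.
Effective throat t_e = 0.707 × 0.5 = 0.3535 in.
Total length L = 34 in; A_we = 0.3535 × 34 = 12.02 in².
F_nw = 0.6 F_EXX = 0.6 × 100 = 60 ksi.
φR_n = 0.75 × 60 × 12.02 = 540.9 kips.

φR_n ≈ 541 kips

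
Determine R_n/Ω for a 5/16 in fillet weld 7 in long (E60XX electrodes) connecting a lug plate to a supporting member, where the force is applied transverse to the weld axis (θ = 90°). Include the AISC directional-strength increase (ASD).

R_n/Ω ≈ 41.8 kip

E60XX → F_EXX = 60 ksi.
t_e = 0.707 × 0.3125 = 0.2209 in; A_we = 0.2209 × 7 = 1.547 in².
Directional factor: 1.0 + 0.5 sin^1.5(90°) = 1.5.
F_nw = 0.6 × 60 × 1.5 = 54 ksi.
R_n/Ω = (54 × 1.547) / 2.0 = 41.76 kip.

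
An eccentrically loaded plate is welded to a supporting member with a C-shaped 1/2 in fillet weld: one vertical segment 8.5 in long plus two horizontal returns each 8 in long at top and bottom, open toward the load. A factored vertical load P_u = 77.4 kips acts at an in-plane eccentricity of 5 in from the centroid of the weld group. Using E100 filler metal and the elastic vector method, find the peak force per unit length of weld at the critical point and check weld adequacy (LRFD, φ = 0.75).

E100XX → F_EXX = 100 ksi.
Total weld length L_w = 24.5 in. Treat welds as unit-width lines.
Centroid: x̄ = 2×8×4 / 24.5 = 2.612 in from the vertical weld.
Polar moment about centroid: J = I_x + I_y = [8.5³/12 + 2×8×4.25²] + [8.5×2.612² + 2(8³/12 + 8×1.388²)] = 514.3 in³.
Direct shear f_v = P/L_w = 77.4 / 24.5 = 3.159 kip/in (vertical).
Torsion M = P·e = 77.4 × 5 = 387 kip·in.
Critical point at (x, y) = (5.388, 4.25) from centroid. f_tx = M·y/J = 3.198 kip/in; f_ty = M·x/J = 4.054 kip/in.
Resultant f_max = √[f_tx² + (f_v + f_ty)²] = √[3.198² + (3.159 + 4.054)²] = 7.89 kip/in.
Capacity per unit length: φr_n = 0.75 × 0.6 × 100 × (0.707 × 0.5) = 15.91 kip/in.
7.89 ≤ 15.91 → adequate.

f_max ≈ 7.89 kip/in; adequate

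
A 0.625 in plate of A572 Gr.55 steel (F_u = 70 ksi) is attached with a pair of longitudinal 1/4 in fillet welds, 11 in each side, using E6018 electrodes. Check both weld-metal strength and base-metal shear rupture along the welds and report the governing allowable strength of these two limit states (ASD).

E60XX → F_EXX = 60 ksi.
t_e = 0.707 × 0.25 = 0.1767 in; L = 22 in.
Weld metal: R_n/Ω = (1/2.0) × 0.6 × 60 × 0.1767 × 22 = 69.99 kip.
Base metal (shear rupture): R_n/Ω = (1/2.0) × 0.6 × 70 × 0.625 × 22 = 288.8 kip.
Governing: weld metal.

R_n/Ω ≈ 70 kip (weld metal governs)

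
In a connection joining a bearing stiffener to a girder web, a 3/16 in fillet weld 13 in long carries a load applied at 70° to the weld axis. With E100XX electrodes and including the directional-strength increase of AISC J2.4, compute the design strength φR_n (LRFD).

φR_n ≈ 113 kips

E100XX → F_EXX = 100 ksi.
t_e = 0.707 × 0.1875 = 0.1326 in; A_we = 0.1326 × 13 = 1.723 in².
Directional factor: 1.0 + 0.5 sin^1.5(70°) = 1.455.
F_nw = 0.6 × 100 × 1.455 = 87.33 ksi.
φR_n = 0.75 × 87.33 × 1.723 = 112.9 kips.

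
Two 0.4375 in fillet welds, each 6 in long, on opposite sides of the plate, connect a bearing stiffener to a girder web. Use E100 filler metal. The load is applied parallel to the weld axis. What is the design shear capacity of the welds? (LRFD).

φR_n ≈ 167 kips

E100XX → F_EXX = 100 ksi.
Effective throat t_e = 0.707 × 0.4375 = 0.3093 in.
Total length L = 12 in; A_we = 0.3093 × 12 = 3.712 in².
F_nw = 0.6 F_EXX = 0.6 × 100 = 60 ksi.
φR_n = 0.75 × 60 × 3.712 = 167 kips.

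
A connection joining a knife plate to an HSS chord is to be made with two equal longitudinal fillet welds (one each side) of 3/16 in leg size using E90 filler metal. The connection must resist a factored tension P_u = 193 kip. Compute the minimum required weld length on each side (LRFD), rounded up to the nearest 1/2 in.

E90XX → F_EXX = 90 ksi.
Throat t_e = 0.707 × 0.1875 = 0.1326 in.
φr_n = 0.75 × 0.6 × 90 × 0.1326 = 5.369 kip/in.
L_req = P_u / φr_n = 193 / 5.369 = 35.95 in total.
Per side: 35.95 / 2 = 17.97 in.
Round up → use L = 18 in on each side.

L = 18 in on each side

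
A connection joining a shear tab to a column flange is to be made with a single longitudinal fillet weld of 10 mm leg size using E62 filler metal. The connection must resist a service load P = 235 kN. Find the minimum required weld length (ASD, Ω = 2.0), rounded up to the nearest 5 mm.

E62XX → F_EXX = 620 MPa.
Throat t_e = 0.707 × 10 = 7.07 mm.
r_n/Ω = (0.6 × 620 × 7.07) / 2.0 = 1315 N/mm = 1.315 kN/mm.
L_req = P / (r_n/Ω) = 235 / 1.315 = 178.7 mm total.
Round up → use L = 180 mm.

L = 180 mm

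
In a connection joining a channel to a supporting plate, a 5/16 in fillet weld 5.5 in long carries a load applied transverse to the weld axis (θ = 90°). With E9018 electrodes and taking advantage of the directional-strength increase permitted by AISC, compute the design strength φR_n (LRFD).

E90XX → F_EXX = 90 ksi.
t_e = 0.707 × 0.3125 = 0.2209 in; A_we = 0.2209 × 5.5 = 1.215 in².
Directional factor: 1.0 + 0.5 sin^1.5(90°) = 1.5.
F_nw = 0.6 × 90 × 1.5 = 81 ksi.
φR_n = 0.75 × 81 × 1.215 = 73.82 kip.

φR_n ≈ 73.8 kip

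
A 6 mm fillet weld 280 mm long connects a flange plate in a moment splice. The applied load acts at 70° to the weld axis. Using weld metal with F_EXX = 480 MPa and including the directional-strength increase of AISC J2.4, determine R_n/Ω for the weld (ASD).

t_e = 0.707 × 6 = 4.242 mm; A_we = 4.242 × 280 = 1188 mm².
Directional factor: 1.0 + 0.5 sin^1.5(70°) = 1.455.
F_nw = 0.6 × 480 × 1.455 = 419.2 MPa.
R_n/Ω = (419.2 × 1188) / 2.0 × 10⁻³ = 248.9 kN.

R_n/Ω ≈ 249 kN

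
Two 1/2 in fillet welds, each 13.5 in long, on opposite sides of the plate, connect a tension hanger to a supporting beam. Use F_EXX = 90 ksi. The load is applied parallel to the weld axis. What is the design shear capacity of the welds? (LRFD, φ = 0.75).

φR_n ≈ 387 kip

Effective throat t_e = 0.707 × 0.5 = 0.3535 in.
Total length L = 27 in; A_we = 0.3535 × 27 = 9.544 in².
F_nw = 0.6 F_EXX = 0.6 × 90 = 54 ksi.
φR_n = 0.75 × 54 × 9.544 = 386.6 kip.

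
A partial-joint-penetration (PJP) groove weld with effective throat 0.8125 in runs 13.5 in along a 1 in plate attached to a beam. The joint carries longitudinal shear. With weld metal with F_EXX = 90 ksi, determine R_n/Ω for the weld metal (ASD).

R_n/Ω ≈ 296 kip

Effective throat (given) t_e = 0.8125 in.
A_we = 0.8125 × 13.5 = 10.97 in².
F_nw = 0.6 F_EXX = 54 ksi.
R_n/Ω = (54 × 10.97) / 2.0 = 296.2 kip.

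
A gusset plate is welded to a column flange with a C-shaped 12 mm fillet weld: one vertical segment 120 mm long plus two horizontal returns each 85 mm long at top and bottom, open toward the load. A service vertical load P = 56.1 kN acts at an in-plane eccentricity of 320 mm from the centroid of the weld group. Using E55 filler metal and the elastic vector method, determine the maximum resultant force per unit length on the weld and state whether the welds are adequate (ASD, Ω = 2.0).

E55XX → F_EXX = 550 MPa.
Total weld length L_w = 290 mm. Treat welds as unit-width lines.
Centroid: x̄ = 2×85×42.5 / 290 = 24.91 mm from the vertical weld.
Polar moment about centroid: J = I_x + I_y = [120³/12 + 2×85×60²] + [120×24.91² + 2(85³/12 + 85×17.59²)] = 985400 mm³.
Direct shear f_v = P/L_w = 56.1×10³ / 290 = 193.4 N/mm (vertical).
Torsion M = P·e = 56.1×10³ × 320 = 17952000 N·mm.
Critical point at (x, y) = (60.09, 60) from centroid. f_tx = M·y/J = 1093 N/mm; f_ty = M·x/J = 1095 N/mm.
Resultant f_max = √[f_tx² + (f_v + f_ty)²] = √[1093² + (193.4 + 1095)²] = 1689 N/mm.
Capacity per unit length: r_n/Ω = (1/2.0) × 0.6 × 550 × (0.707 × 12) = 1400 N/mm.
1689 > 1400 → NOT adequate.

f_max ≈ 1690 N/mm; NOT adequate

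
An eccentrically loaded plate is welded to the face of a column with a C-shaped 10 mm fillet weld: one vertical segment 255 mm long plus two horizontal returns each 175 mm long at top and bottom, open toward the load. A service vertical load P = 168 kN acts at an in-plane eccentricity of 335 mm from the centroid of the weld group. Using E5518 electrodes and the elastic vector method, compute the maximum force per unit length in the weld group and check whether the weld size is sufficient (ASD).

E55XX → F_EXX = 550 MPa.
Total weld length L_w = 605 mm. Treat welds as unit-width lines.
Centroid: x̄ = 2×175×87.5 / 605 = 50.62 mm from the vertical weld.
Polar moment about centroid: J = I_x + I_y = [255³/12 + 2×175×127.5²] + [255×50.62² + 2(175³/12 + 175×36.88²)] = 9094000 mm³.
Direct shear f_v = P/L_w = 168×10³ / 605 = 277.7 N/mm (vertical).
Torsion M = P·e = 168×10³ × 335 = 56280000 N·mm.
Critical point at (x, y) = (124.4, 127.5) from centroid. f_tx = M·y/J = 789 N/mm; f_ty = M·x/J = 769.7 N/mm.
Resultant f_max = √[f_tx² + (f_v + f_ty)²] = √[789² + (277.7 + 769.7)²] = 1311 N/mm.
Capacity per unit length: r_n/Ω = (1/2.0) × 0.6 × 550 × (0.707 × 10) = 1167 N/mm.
1311 > 1167 → NOT adequate.

f_max ≈ 1310 N/mm; NOT adequate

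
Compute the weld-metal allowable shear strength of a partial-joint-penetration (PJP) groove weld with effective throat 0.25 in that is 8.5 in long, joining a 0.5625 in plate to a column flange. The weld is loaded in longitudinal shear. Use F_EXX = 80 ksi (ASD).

R_n/Ω ≈ 51 kips

Effective throat (given) t_e = 0.25 in.
A_we = 0.25 × 8.5 = 2.125 in².
F_nw = 0.6 F_EXX = 48 ksi.
R_n/Ω = (48 × 2.125) / 2.0 = 51 kips.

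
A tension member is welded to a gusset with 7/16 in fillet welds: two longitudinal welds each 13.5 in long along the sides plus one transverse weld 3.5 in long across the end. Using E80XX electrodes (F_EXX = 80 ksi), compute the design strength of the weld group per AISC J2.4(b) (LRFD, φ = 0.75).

t_e = 0.707 × 0.4375 = 0.3093 in.
R_nwl = 0.6 × 80 × 0.3093 × 27 = 400.9 kip (longitudinal, 2 welds).
R_nwt = 0.6 × 80 × 0.3093 × 3.5 = 51.96 kip (transverse, base value).
(i) R_nwl + R_nwt = 452.8 kip; (ii) 0.85 R_nwl + 1.5 R_nwt = 418.7 kip.
R_n = max = 452.8 kip [governs: (i)]; φR_n = 339.6 kip.

φR_n ≈ 340 kip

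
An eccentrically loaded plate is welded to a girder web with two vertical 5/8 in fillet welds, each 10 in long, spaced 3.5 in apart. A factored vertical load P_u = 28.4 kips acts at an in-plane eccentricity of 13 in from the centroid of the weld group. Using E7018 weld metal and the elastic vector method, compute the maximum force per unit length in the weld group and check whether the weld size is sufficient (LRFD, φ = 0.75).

E70XX → F_EXX = 70 ksi.
Total weld length L_w = 20 in. Treat welds as unit-width lines.
Polar moment about centroid: J = 2[d³/12 + d(b/2)²] = 2[10³/12 + 10×1.75²] = 227.9 in³.
Direct shear f_v = P/L_w = 28.4 / 20 = 1.42 kip/in (vertical).
Torsion M = P·e = 28.4 × 13 = 369.2 kip·in.
Critical point at (x, y) = (1.75, 5) from centroid. f_tx = M·y/J = 8.099 kip/in; f_ty = M·x/J = 2.835 kip/in.
Resultant f_max = √[f_tx² + (f_v + f_ty)²] = √[8.099² + (1.42 + 2.835)²] = 9.149 kip/in.
Capacity per unit length: φr_n = 0.75 × 0.6 × 70 × (0.707 × 0.625) = 13.92 kip/in.
9.149 ≤ 13.92 → adequate.

f_max ≈ 9.15 kip/in; adequate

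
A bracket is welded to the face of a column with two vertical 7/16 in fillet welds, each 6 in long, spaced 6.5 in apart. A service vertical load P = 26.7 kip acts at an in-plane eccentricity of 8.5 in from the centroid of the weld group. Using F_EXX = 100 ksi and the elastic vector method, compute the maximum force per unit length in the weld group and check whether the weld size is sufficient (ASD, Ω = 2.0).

f_max ≈ 7.95 kip/in; adequate

Total weld length L_w = 12 in. Treat welds as unit-width lines.
Polar moment about centroid: J = 2[d³/12 + d(b/2)²] = 2[6³/12 + 6×3.25²] = 162.8 in³.
Direct shear f_v = P/L_w = 26.7 / 12 = 2.225 kip/in (vertical).
Torsion M = P·e = 26.7 × 8.5 = 226.95 kip·in.
Critical point at (x, y) = (3.25, 3) from centroid. f_tx = M·y/J = 4.183 kip/in; f_ty = M·x/J = 4.532 kip/in.
Resultant f_max = √[f_tx² + (f_v + f_ty)²] = √[4.183² + (2.225 + 4.532)²] = 7.947 kip/in.
Capacity per unit length: r_n/Ω = (1/2.0) × 0.6 × 100 × (0.707 × 0.4375) = 9.279 kip/in.
7.947 ≤ 9.279 → adequate.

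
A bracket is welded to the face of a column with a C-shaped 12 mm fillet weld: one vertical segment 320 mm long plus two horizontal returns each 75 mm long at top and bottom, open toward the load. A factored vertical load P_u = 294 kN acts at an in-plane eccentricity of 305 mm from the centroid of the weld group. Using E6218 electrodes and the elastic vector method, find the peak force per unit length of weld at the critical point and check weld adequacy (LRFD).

E62XX → F_EXX = 620 MPa.
Total weld length L_w = 470 mm. Treat welds as unit-width lines.
Centroid: x̄ = 2×75×37.5 / 470 = 11.97 mm from the vertical weld.
Polar moment about centroid: J = I_x + I_y = [320³/12 + 2×75×160²] + [320×11.97² + 2(75³/12 + 75×25.53²)] = 6785000 mm³.
Direct shear f_v = P/L_w = 294×10³ / 470 = 625.5 N/mm (vertical).
Torsion M = P·e = 294×10³ × 305 = 89670000 N·mm.
Critical point at (x, y) = (63.03, 160) from centroid. f_tx = M·y/J = 2115 N/mm; f_ty = M·x/J = 833.1 N/mm.
Resultant f_max = √[f_tx² + (f_v + f_ty)²] = √[2115² + (625.5 + 833.1)²] = 2569 N/mm.
Capacity per unit length: φr_n = 0.75 × 0.6 × 620 × (0.707 × 12) = 2367 N/mm.
2569 > 2367 → NOT adequate.

f_max ≈ 2570 N/mm; NOT adequate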